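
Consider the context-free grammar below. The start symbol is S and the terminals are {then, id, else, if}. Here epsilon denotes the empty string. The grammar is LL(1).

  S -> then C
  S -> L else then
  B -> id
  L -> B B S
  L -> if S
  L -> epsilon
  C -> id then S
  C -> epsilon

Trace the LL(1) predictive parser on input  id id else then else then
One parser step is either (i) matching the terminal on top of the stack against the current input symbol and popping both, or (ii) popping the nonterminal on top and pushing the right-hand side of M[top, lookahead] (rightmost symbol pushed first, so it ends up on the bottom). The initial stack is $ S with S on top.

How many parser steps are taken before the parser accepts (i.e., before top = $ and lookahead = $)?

step 1: stack=$ S  input=id id else then else then $  — expand S -> L else then
step 2: stack=$ then else L  input=id id else then else then $  — expand L -> B B S
step 3: stack=$ then else S B B  input=id id else then else then $  — expand B -> id
step 4: stack=$ then else S B id  input=id id else then else then $  — match id
step 5: stack=$ then else S B  input=id else then else then $  — expand B -> id
step 6: stack=$ then else S id  input=id else then else then $  — match id
step 7: stack=$ then else S  input=else then else then $  — expand S -> L else then
step 8: stack=$ then else then else L  input=else then else then $  — expand L -> epsilon
step 9: stack=$ then else then else  input=else then else then $  — match else
step 10: stack=$ then else then  input=then else then $  — match then
step 11: stack=$ then else  input=else then $  — match else
step 12: stack=$ then  input=then $  — match then
Accept reached after 12 steps.

12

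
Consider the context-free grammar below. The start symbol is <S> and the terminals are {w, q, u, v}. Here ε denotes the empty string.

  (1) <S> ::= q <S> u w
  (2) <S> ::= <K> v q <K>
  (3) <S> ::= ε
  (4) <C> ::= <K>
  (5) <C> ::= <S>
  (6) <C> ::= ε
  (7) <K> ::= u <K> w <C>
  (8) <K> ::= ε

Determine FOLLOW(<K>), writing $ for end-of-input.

{$, u, v, w}

FIRST(<K>) = {ε, u}
FIRST(<S>) = {ε, q, u, v}  (via <K> v q <K>)
FIRST(<C>) = {ε, q, u, v}  (via <K>, <S>)
FOLLOW(<S>) includes $ since <S> is the start symbol.
FOLLOW(<S>): in <S>::=q <S> u w, <S> is followed by u w with FIRST {u}; in <C>::=<S>, the suffix after <S> is empty, so FOLLOW(<S>) ⊇ FOLLOW(<C>) = {$, u, v, w}. Thus FOLLOW(<S>) = {$, u, v, w}.
FOLLOW(<C>): in <K>::=u <K> w <C>, the suffix after <C> is empty, so FOLLOW(<C>) ⊇ FOLLOW(<K>) = {$, u, v, w}. Thus FOLLOW(<C>) = {$, u, v, w}.
FOLLOW(<K>): in <S>::=<K> v q <K> (occurrence 1), <K> is followed by v q <K> with FIRST {v}; in <S>::=<K> v q <K> (occurrence 2), the suffix after <K> is empty, so FOLLOW(<K>) ⊇ FOLLOW(<S>) = {$, u, v, w}; in <C>::=<K>, the suffix after <K> is empty, so FOLLOW(<K>) ⊇ FOLLOW(<C>) = {$, u, v, w}; in <K>::=u <K> w <C>, <K> is followed by w <C> with FIRST {w}. Thus FOLLOW(<K>) = {$, u, v, w}.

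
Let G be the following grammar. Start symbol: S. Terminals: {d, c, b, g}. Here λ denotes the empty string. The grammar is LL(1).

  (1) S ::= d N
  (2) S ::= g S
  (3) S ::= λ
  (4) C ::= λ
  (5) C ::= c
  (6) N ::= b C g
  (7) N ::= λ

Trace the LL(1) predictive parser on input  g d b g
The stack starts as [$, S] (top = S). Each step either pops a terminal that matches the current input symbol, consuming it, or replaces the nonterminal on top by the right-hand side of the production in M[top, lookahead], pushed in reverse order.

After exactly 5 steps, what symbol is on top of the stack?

step 1: stack=$ S  input=g d b g $  — expand S ::= g S
step 2: stack=$ S g  input=g d b g $  — match g
step 3: stack=$ S  input=d b g $  — expand S ::= d N
step 4: stack=$ N d  input=d b g $  — match d
step 5: stack=$ N  input=b g $  — expand N ::= b C g
Stack after step 5: $ g C b (top = b).

b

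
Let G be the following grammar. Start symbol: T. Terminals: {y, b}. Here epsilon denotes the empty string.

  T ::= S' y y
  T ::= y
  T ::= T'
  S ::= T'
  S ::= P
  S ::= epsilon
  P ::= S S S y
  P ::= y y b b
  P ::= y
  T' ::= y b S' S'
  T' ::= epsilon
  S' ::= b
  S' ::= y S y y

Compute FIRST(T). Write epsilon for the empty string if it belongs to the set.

FIRST(T'): from T'::=y b S' S' we get {y}; from T'::=epsilon we get {epsilon}. So FIRST(T') = {epsilon, y}.
FIRST(S'): from S'::=b we get {b}; from S'::=y S y y we get {y}. So FIRST(S') = {b, y}.
FIRST(T): from T::=S' y y we get {b, y}; from T::=y we get {y}; from T::=T' we get {epsilon, y}. So FIRST(T) = {epsilon, b, y}.
FIRST(S): from S::=T' we get {epsilon, y}; from S::=P we get {y}; from S::=epsilon we get {epsilon}. So FIRST(S) = {epsilon, y}.
FIRST(P): from P::=S S S y we get {y}; from P::=y y b b we get {y}; from P::=y we get {y}. So FIRST(P) = {y}.

{epsilon, b, y}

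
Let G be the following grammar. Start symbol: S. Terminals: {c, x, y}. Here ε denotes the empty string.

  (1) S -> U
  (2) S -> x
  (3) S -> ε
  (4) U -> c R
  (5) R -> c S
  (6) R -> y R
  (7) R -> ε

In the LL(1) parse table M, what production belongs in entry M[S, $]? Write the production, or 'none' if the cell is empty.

FIRST(U) = {c}
FIRST(R) = {ε, c, y}
FIRST(S) = {ε, c, x}  (via U)
FOLLOW(S) includes $ since S is the start symbol.
FOLLOW(S): in R->c S, the suffix after S is empty, so FOLLOW(S) ⊇ FOLLOW(R) = {$}. Thus FOLLOW(S) = {$}.
FOLLOW(R): in U->c R, the suffix after R is empty, so FOLLOW(R) ⊇ FOLLOW(U) = {$}; in R->y R, the suffix after R is empty (adds nothing new). Thus FOLLOW(R) = {$}.
For S -> U: FIRST(U) = {c}, so it goes in M[S, t] for t ∈ {c}.
For S -> x: FIRST(x) = {x}, so it goes in M[S, t] for t ∈ {x}.
For S -> ε: FIRST(ε) = {ε}, so it goes in M[S, t] for t ∈ {}; since ε ∈ FIRST, also for every t ∈ FOLLOW(S) = {$}.

S -> ε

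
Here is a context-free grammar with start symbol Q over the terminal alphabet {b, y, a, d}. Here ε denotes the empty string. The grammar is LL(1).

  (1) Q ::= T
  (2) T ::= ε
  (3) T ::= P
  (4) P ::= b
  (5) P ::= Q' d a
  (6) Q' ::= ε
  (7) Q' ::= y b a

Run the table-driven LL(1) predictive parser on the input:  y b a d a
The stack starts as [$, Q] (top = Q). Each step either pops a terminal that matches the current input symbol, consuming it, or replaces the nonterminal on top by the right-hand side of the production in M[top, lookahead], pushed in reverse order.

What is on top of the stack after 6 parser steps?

step 1: stack=$ Q  input=y b a d a $  — expand Q ::= T
step 2: stack=$ T  input=y b a d a $  — expand T ::= P
step 3: stack=$ P  input=y b a d a $  — expand P ::= Q' d a
step 4: stack=$ a d Q'  input=y b a d a $  — expand Q' ::= y b a
step 5: stack=$ a d a b y  input=y b a d a $  — match y
step 6: stack=$ a d a b  input=b a d a $  — match b
Stack after step 6: $ a d a (top = a).

a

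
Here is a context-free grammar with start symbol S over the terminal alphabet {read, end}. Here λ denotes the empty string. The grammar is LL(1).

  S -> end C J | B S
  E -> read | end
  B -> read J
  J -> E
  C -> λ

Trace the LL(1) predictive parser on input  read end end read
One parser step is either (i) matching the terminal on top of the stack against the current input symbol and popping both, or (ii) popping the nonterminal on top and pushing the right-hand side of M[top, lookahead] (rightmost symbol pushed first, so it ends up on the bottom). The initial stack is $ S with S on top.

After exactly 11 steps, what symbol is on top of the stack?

step 1: stack=$ S  input=read end end read $  — expand S -> B S
step 2: stack=$ S B  input=read end end read $  — expand B -> read J
step 3: stack=$ S J read  input=read end end read $  — match read
step 4: stack=$ S J  input=end end read $  — expand J -> E
step 5: stack=$ S E  input=end end read $  — expand E -> end
step 6: stack=$ S end  input=end end read $  — match end
step 7: stack=$ S  input=end read $  — expand S -> end C J
step 8: stack=$ J C end  input=end read $  — match end
step 9: stack=$ J C  input=read $  — expand C -> λ
step 10: stack=$ J  input=read $  — expand J -> E
step 11: stack=$ E  input=read $  — expand E -> read
Stack after step 11: $ read (top = read).

read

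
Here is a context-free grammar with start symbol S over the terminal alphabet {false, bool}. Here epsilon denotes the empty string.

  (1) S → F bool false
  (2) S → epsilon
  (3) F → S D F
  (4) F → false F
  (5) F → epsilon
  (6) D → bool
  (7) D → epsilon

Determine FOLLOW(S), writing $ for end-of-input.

{$, bool, false}

FIRST(D) = {epsilon, bool}
FIRST(S) = {epsilon, bool, false}  (via F bool false)
FIRST(F) = {epsilon, bool, false}  (via S D F)
FOLLOW(S) includes $ since S is the start symbol.
FOLLOW(F): in S→F bool false, F is followed by bool false with FIRST {bool}; in F→S D F, the suffix after F is empty (adds nothing new); in F→false F, the suffix after F is empty (adds nothing new). Thus FOLLOW(F) = {bool}.
FOLLOW(S): in F→S D F, S is followed by D F with FIRST {epsilon, bool, false}; in F→S D F, the suffix after S is nullable, so FOLLOW(S) ⊇ FOLLOW(F) = {bool}. Thus FOLLOW(S) = {$, bool, false}.
FOLLOW(D): in F→S D F, D is followed by F with FIRST {epsilon, bool, false}; in F→S D F, the suffix after D is nullable, so FOLLOW(D) ⊇ FOLLOW(F) = {bool}. Thus FOLLOW(D) = {bool, false}.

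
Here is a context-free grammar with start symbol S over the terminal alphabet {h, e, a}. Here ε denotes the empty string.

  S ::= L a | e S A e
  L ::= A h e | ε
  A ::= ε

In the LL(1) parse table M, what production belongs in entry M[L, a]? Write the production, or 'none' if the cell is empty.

L ::= ε

FIRST(A) = {ε}
FIRST(L) = {ε, h}  (via A h e)
FIRST(S) = {a, e, h}  (via L a)
FOLLOW(S) includes $ since S is the start symbol.
FOLLOW(L): in S::=L a, L is followed by a with FIRST {a}. Thus FOLLOW(L) = {a}.
For L ::= A h e: FIRST(A h e) = {h}, so it goes in M[L, t] for t ∈ {h}.
For L ::= ε: FIRST(ε) = {ε}, so it goes in M[L, t] for t ∈ {}; since ε ∈ FIRST, also for every t ∈ FOLLOW(L) = {a}.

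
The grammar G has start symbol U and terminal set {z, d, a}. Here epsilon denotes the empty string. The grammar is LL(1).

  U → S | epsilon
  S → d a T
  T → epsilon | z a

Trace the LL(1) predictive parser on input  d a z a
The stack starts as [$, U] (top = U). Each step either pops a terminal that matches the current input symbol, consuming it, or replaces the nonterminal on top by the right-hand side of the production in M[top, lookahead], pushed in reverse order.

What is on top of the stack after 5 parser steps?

step 1: stack=$ U  input=d a z a $  — expand U → S
step 2: stack=$ S  input=d a z a $  — expand S → d a T
step 3: stack=$ T a d  input=d a z a $  — match d
step 4: stack=$ T a  input=a z a $  — match a
step 5: stack=$ T  input=z a $  — expand T → z a
Stack after step 5: $ a z (top = z).

z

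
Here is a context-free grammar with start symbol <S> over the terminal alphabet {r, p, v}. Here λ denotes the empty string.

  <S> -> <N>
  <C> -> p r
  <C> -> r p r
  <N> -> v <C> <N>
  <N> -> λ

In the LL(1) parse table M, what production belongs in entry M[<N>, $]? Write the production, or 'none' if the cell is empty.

<N> -> λ

FIRST(<C>) = {p, r}
FIRST(<N>) = {λ, v}
FIRST(<S>) = {λ, v}  (via <N>)
FOLLOW(<S>) includes $ since <S> is the start symbol.
FOLLOW(<S>): <S> appears on no right-hand side. Thus FOLLOW(<S>) = {$}.
FOLLOW(<N>): in <S>-><N>, the suffix after <N> is empty, so FOLLOW(<N>) ⊇ FOLLOW(<S>) = {$}; in <N>->v <C> <N>, the suffix after <N> is empty (adds nothing new). Thus FOLLOW(<N>) = {$}.
For <N> -> v <C> <N>: FIRST(v <C> <N>) = {v}, so it goes in M[<N>, t] for t ∈ {v}.
For <N> -> λ: FIRST(λ) = {λ}, so it goes in M[<N>, t] for t ∈ {}; since λ ∈ FIRST, also for every t ∈ FOLLOW(<N>) = {$}.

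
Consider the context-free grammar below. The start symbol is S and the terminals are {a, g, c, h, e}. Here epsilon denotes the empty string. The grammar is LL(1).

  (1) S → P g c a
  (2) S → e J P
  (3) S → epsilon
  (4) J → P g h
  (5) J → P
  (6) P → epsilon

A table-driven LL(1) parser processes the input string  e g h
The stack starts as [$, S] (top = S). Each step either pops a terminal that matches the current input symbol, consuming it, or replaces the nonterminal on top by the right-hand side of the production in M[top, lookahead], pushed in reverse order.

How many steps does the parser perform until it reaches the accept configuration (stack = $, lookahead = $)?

step 1: stack=$ S  input=e g h $  — expand S → e J P
step 2: stack=$ P J e  input=e g h $  — match e
step 3: stack=$ P J  input=g h $  — expand J → P g h
step 4: stack=$ P h g P  input=g h $  — expand P → epsilon
step 5: stack=$ P h g  input=g h $  — match g
step 6: stack=$ P h  input=h $  — match h
step 7: stack=$ P  input=$  — expand P → epsilon
Accept reached after 7 steps.

7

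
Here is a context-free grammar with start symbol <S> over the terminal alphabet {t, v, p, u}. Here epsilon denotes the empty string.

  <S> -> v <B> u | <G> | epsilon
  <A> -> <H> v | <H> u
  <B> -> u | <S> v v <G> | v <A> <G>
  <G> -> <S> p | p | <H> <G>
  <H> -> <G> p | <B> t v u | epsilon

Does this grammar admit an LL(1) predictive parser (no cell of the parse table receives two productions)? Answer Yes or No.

FIRST(<S>) = {epsilon, p, u, v}
FIRST(<A>) = {p, u, v}
FIRST(<B>) = {p, u, v}
FIRST(<G>) = {p, u, v}
FIRST(<H>) = {epsilon, p, u, v}
FOLLOW(<S>) = {$, p, v}
FOLLOW(<A>) = {p, u, v}
FOLLOW(<B>) = {t, u}
FOLLOW(<G>) = {$, p, t, u, v}
FOLLOW(<H>) = {p, u, v}
Cell M[<A>, p] receives both <A> -> <H> v and <A> -> <H> u — the grammar is not LL(1).

No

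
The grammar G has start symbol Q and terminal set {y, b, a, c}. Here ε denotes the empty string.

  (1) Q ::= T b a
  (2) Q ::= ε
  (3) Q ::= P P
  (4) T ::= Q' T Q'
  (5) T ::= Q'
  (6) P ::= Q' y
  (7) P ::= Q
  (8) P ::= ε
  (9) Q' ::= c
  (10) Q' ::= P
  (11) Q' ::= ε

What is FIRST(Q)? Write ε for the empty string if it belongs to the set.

{ε, b, c, y}

FIRST(Q) = {ε, b, c, y}  (via T b a, P P)
FIRST(T) = {ε, b, c, y}  (via Q' T Q', Q')
FIRST(P) = {ε, b, c, y}  (via Q' y, Q)
FIRST(Q') = {ε, b, c, y}  (via P)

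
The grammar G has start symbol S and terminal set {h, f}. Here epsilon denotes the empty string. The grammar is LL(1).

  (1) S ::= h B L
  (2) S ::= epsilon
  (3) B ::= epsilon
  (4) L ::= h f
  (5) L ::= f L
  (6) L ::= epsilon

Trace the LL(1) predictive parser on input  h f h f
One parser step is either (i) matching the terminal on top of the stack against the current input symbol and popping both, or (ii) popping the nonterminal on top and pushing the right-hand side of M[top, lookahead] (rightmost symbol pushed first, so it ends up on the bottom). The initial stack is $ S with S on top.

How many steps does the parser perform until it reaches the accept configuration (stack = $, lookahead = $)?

step 1: stack=$ S  input=h f h f $  — expand S ::= h B L
step 2: stack=$ L B h  input=h f h f $  — match h
step 3: stack=$ L B  input=f h f $  — expand B ::= epsilon
step 4: stack=$ L  input=f h f $  — expand L ::= f L
step 5: stack=$ L f  input=f h f $  — match f
step 6: stack=$ L  input=h f $  — expand L ::= h f
step 7: stack=$ f h  input=h f $  — match h
step 8: stack=$ f  input=f $  — match f
Accept reached after 8 steps.

8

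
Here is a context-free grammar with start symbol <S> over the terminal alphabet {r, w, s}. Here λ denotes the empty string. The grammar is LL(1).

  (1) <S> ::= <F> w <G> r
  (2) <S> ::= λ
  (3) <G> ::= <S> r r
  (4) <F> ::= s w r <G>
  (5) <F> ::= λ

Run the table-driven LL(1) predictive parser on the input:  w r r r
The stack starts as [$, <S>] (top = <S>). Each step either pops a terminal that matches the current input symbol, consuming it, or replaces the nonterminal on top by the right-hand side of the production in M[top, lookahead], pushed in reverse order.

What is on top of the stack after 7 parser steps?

r

     Stack          Input      Action
  1  $ <S>          w r r r $  expand <S> ::= <F> w <G> r
  2  $ r <G> w <F>  w r r r $  expand <F> ::= λ
  3  $ r <G> w      w r r r $  match w
  4  $ r <G>        r r r $    expand <G> ::= <S> r r
  5  $ r r r <S>    r r r $    expand <S> ::= λ
  6  $ r r r        r r r $    match r
  7  $ r r          r r $      match r
Stack after step 7: $ r (top = r).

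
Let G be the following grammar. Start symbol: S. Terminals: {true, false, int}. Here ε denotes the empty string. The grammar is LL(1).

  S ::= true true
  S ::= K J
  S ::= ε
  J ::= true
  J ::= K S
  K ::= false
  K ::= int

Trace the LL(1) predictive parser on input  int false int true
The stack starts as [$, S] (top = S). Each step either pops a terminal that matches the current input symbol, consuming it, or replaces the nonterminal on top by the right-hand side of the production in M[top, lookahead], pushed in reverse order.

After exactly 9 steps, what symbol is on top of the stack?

J

step 1: stack=$ S  input=int false int true $  — expand S ::= K J
step 2: stack=$ J K  input=int false int true $  — expand K ::= int
step 3: stack=$ J int  input=int false int true $  — match int
step 4: stack=$ J  input=false int true $  — expand J ::= K S
step 5: stack=$ S K  input=false int true $  — expand K ::= false
step 6: stack=$ S false  input=false int true $  — match false
step 7: stack=$ S  input=int true $  — expand S ::= K J
step 8: stack=$ J K  input=int true $  — expand K ::= int
step 9: stack=$ J int  input=int true $  — match int
Stack after step 9: $ J (top = J).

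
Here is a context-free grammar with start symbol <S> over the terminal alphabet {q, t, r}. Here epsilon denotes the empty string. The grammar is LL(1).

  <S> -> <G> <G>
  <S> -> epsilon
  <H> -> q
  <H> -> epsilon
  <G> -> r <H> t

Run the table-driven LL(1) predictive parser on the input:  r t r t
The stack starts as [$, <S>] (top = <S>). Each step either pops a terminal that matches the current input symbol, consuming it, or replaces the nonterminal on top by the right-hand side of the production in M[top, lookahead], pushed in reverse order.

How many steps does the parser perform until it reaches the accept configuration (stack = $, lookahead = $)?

     Stack          Input      Action
  1  $ <S>          r t r t $  expand <S> -> <G> <G>
  2  $ <G> <G>      r t r t $  expand <G> -> r <H> t
  3  $ <G> t <H> r  r t r t $  match r
  4  $ <G> t <H>    t r t $    expand <H> -> epsilon
  5  $ <G> t        t r t $    match t
  6  $ <G>          r t $      expand <G> -> r <H> t
  7  $ t <H> r      r t $      match r
  8  $ t <H>        t $        expand <H> -> epsilon
  9  $ t            t $        match t
Accept reached after 9 steps.

9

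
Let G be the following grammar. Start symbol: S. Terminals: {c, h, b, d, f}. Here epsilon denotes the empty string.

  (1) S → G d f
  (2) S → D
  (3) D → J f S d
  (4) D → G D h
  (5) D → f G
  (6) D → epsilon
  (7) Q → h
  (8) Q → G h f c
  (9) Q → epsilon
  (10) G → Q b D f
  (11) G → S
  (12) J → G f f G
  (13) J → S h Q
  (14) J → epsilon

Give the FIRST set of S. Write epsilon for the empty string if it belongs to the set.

FIRST(S): from S→G d f we get {b, d, f, h}; from S→D we get {epsilon, b, d, f, h}. So FIRST(S) = {epsilon, b, d, f, h}.
FIRST(D): from D→J f S d we get {b, d, f, h}; from D→G D h we get {b, d, f, h}; from D→f G we get {f}; from D→epsilon we get {epsilon}. So FIRST(D) = {epsilon, b, d, f, h}.
FIRST(Q): from Q→h we get {h}; from Q→G h f c we get {b, d, f, h}; from Q→epsilon we get {epsilon}. So FIRST(Q) = {epsilon, b, d, f, h}.
FIRST(G): from G→Q b D f we get {b, d, f, h}; from G→S we get {epsilon, b, d, f, h}. So FIRST(G) = {epsilon, b, d, f, h}.
FIRST(J): from J→G f f G we get {b, d, f, h}; from J→S h Q we get {b, d, f, h}; from J→epsilon we get {epsilon}. So FIRST(J) = {epsilon, b, d, f, h}.

{epsilon, b, d, f, h}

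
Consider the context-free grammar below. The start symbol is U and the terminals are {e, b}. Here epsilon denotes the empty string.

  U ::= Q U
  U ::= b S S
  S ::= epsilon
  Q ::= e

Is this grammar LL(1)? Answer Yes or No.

FIRST(U) = {b, e}
FIRST(S) = {epsilon}
FIRST(Q) = {e}
FOLLOW(U) = {$}
FOLLOW(S) = {$}
FOLLOW(Q) = {b, e}
Each cell of M receives at most one production.

Yes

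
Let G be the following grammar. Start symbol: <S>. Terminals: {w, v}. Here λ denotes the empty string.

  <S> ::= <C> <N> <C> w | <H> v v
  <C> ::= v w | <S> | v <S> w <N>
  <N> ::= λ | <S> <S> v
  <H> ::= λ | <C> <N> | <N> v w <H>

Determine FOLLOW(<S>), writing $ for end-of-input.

FIRST(<S>): from <S>::=<C> <N> <C> w we get {v}; from <S>::=<H> v v we get {v}. So FIRST(<S>) = {v}.
FIRST(<C>): from <C>::=v w we get {v}; from <C>::=<S> we get {v}; from <C>::=v <S> w <N> we get {v}. So FIRST(<C>) = {v}.
FIRST(<N>): from <N>::=λ we get {λ}; from <N>::=<S> <S> v we get {v}. So FIRST(<N>) = {λ, v}.
FIRST(<H>): from <H>::=λ we get {λ}; from <H>::=<C> <N> we get {v}; from <H>::=<N> v w <H> we get {v}. So FIRST(<H>) = {λ, v}.
FOLLOW(<S>) includes $ since <S> is the start symbol.
FOLLOW(<H>): in <S>::=<H> v v, <H> is followed by v v with FIRST {v}; in <H>::=<N> v w <H>, the suffix after <H> is empty (adds nothing new). Thus FOLLOW(<H>) = {v}.
FOLLOW(<C>): in <S>::=<C> <N> <C> w (occurrence 1), <C> is followed by <N> <C> w with FIRST {v}; in <S>::=<C> <N> <C> w (occurrence 2), <C> is followed by w with FIRST {w}; in <H>::=<C> <N>, <C> is followed by <N> with FIRST {λ, v}; in <H>::=<C> <N>, the suffix after <C> is nullable, so FOLLOW(<C>) ⊇ FOLLOW(<H>) = {v}. Thus FOLLOW(<C>) = {v, w}.
FOLLOW(<S>): in <C>::=<S>, the suffix after <S> is empty, so FOLLOW(<S>) ⊇ FOLLOW(<C>) = {v, w}; in <C>::=v <S> w <N>, <S> is followed by w <N> with FIRST {w}; in <N>::=<S> <S> v (occurrence 1), <S> is followed by <S> v with FIRST {v}; in <N>::=<S> <S> v (occurrence 2), <S> is followed by v with FIRST {v}. Thus FOLLOW(<S>) = {$, v, w}.
FOLLOW(<N>): in <S>::=<C> <N> <C> w, <N> is followed by <C> w with FIRST {v}; in <C>::=v <S> w <N>, the suffix after <N> is empty, so FOLLOW(<N>) ⊇ FOLLOW(<C>) = {v, w}; in <H>::=<C> <N>, the suffix after <N> is empty, so FOLLOW(<N>) ⊇ FOLLOW(<H>) = {v}; in <H>::=<N> v w <H>, <N> is followed by v w <H> with FIRST {v}. Thus FOLLOW(<N>) = {v, w}.

{$, v, w}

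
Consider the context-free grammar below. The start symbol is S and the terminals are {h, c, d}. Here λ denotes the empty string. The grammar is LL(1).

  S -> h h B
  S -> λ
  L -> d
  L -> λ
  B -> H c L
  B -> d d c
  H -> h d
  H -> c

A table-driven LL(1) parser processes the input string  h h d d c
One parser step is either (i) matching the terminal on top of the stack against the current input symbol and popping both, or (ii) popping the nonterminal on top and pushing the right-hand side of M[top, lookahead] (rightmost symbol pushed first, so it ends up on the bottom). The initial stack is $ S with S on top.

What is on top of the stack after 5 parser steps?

d

     Stack    Input        Action
  1  $ S      h h d d c $  expand S -> h h B
  2  $ B h h  h h d d c $  match h
  3  $ B h    h d d c $    match h
  4  $ B      d d c $      expand B -> d d c
  5  $ c d d  d d c $      match d
Stack after step 5: $ c d (top = d).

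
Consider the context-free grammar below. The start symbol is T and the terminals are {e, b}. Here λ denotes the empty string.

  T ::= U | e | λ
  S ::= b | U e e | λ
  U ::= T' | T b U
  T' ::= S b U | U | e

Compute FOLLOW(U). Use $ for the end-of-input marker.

{$, b, e}

FIRST(T) = {λ, b, e}  (via U)
FIRST(S) = {λ, b, e}  (via U e e)
FIRST(U) = {b, e}  (via T', T b U)
FIRST(T') = {b, e}  (via S b U, U)
FOLLOW(T) includes $ since T is the start symbol.
FOLLOW(T): in U::=T b U, T is followed by b U with FIRST {b}. Thus FOLLOW(T) = {$, b}.
FOLLOW(S): in T'::=S b U, S is followed by b U with FIRST {b}. Thus FOLLOW(S) = {b}.
FOLLOW(U): in T::=U, the suffix after U is empty, so FOLLOW(U) ⊇ FOLLOW(T) = {$, b}; in S::=U e e, U is followed by e e with FIRST {e}; in U::=T b U, the suffix after U is empty (adds nothing new); in T'::=S b U, the suffix after U is empty, so FOLLOW(U) ⊇ FOLLOW(T') = {$, b, e}; in T'::=U, the suffix after U is empty, so FOLLOW(U) ⊇ FOLLOW(T') = {$, b, e}. Thus FOLLOW(U) = {$, b, e}.
FOLLOW(T'): in U::=T', the suffix after T' is empty, so FOLLOW(T') ⊇ FOLLOW(U) = {$, b, e}. Thus FOLLOW(T') = {$, b, e}.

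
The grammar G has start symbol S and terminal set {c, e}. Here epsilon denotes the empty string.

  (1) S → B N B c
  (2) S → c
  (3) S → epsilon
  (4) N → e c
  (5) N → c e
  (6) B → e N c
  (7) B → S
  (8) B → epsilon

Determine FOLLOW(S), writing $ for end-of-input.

FIRST(N) = {c, e}
FIRST(S) = {epsilon, c, e}  (via B N B c)
FIRST(B) = {epsilon, c, e}  (via S)
FOLLOW(S) includes $ since S is the start symbol.
FOLLOW(N): in S→B N B c, N is followed by B c with FIRST {c, e}; in B→e N c, N is followed by c with FIRST {c}. Thus FOLLOW(N) = {c, e}.
FOLLOW(B): in S→B N B c (occurrence 1), B is followed by N B c with FIRST {c, e}; in S→B N B c (occurrence 2), B is followed by c with FIRST {c}. Thus FOLLOW(B) = {c, e}.
FOLLOW(S): in B→S, the suffix after S is empty, so FOLLOW(S) ⊇ FOLLOW(B) = {c, e}. Thus FOLLOW(S) = {$, c, e}.

{$, c, e}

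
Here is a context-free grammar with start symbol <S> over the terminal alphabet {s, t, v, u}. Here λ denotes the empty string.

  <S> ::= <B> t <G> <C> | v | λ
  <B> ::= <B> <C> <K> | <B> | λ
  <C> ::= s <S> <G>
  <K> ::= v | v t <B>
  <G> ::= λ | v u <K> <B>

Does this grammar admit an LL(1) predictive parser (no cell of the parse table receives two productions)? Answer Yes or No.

FIRST(<S>) = {λ, s, t, v}
FIRST(<B>) = {λ, s}
FIRST(<C>) = {s}
FIRST(<K>) = {v}
FIRST(<G>) = {λ, v}
FOLLOW(<S>) = {$, v}
FOLLOW(<B>) = {$, s, t, v}
FOLLOW(<C>) = {$, v}
FOLLOW(<K>) = {$, s, t, v}
FOLLOW(<G>) = {$, s, v}
Cell M[<B>, $] receives both <B> ::= <B> and <B> ::= λ — the grammar is not LL(1).

No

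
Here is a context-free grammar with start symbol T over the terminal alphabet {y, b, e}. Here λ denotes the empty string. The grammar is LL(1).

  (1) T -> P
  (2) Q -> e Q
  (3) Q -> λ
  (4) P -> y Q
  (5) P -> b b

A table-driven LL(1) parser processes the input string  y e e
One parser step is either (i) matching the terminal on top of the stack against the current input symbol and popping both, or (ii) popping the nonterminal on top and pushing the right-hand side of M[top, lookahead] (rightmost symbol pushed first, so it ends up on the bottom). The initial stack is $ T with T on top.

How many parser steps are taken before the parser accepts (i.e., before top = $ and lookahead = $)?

8

step 1: stack=$ T  input=y e e $  — expand T -> P
step 2: stack=$ P  input=y e e $  — expand P -> y Q
step 3: stack=$ Q y  input=y e e $  — match y
step 4: stack=$ Q  input=e e $  — expand Q -> e Q
step 5: stack=$ Q e  input=e e $  — match e
step 6: stack=$ Q  input=e $  — expand Q -> e Q
step 7: stack=$ Q e  input=e $  — match e
step 8: stack=$ Q  input=$  — expand Q -> λ
Accept reached after 8 steps.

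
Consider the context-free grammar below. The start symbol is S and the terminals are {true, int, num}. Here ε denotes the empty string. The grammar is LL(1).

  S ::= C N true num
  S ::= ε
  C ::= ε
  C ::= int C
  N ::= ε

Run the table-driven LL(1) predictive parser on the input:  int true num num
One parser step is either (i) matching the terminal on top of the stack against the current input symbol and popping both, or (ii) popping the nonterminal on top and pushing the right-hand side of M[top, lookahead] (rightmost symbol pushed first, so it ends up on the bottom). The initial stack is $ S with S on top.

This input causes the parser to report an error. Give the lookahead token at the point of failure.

num

step 1: stack=$ S  input=int true num num $  — expand S ::= C N true num
step 2: stack=$ num true N C  input=int true num num $  — expand C ::= int C
step 3: stack=$ num true N C int  input=int true num num $  — match int
step 4: stack=$ num true N C  input=true num num $  — expand C ::= ε
step 5: stack=$ num true N  input=true num num $  — expand N ::= ε
step 6: stack=$ num true  input=true num num $  — match true
step 7: stack=$ num  input=num num $  — match num
step 8: stack=$  input=num $  — error: stack empty but input remains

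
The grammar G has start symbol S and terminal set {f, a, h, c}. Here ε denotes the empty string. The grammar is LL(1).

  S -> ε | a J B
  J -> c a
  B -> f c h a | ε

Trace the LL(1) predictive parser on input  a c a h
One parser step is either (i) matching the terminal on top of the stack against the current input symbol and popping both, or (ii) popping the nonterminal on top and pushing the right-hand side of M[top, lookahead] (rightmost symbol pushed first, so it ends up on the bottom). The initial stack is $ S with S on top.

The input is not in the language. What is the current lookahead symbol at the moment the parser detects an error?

step 1: stack=$ S  input=a c a h $  — expand S -> a J B
step 2: stack=$ B J a  input=a c a h $  — match a
step 3: stack=$ B J  input=c a h $  — expand J -> c a
step 4: stack=$ B a c  input=c a h $  — match c
step 5: stack=$ B a  input=a h $  — match a
step 6: stack=$ B  input=h $  — error: M[B, h] is empty

h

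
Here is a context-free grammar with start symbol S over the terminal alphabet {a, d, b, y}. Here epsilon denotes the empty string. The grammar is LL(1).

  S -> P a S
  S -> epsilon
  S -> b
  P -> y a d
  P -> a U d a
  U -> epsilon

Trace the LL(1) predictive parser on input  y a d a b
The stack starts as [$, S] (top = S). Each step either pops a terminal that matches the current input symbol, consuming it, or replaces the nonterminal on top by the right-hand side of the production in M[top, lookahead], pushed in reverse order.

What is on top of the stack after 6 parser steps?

S

     Stack        Input        Action
  1  $ S          y a d a b $  expand S -> P a S
  2  $ S a P      y a d a b $  expand P -> y a d
  3  $ S a d a y  y a d a b $  match y
  4  $ S a d a    a d a b $    match a
  5  $ S a d      d a b $      match d
  6  $ S a        a b $        match a
Stack after step 6: $ S (top = S).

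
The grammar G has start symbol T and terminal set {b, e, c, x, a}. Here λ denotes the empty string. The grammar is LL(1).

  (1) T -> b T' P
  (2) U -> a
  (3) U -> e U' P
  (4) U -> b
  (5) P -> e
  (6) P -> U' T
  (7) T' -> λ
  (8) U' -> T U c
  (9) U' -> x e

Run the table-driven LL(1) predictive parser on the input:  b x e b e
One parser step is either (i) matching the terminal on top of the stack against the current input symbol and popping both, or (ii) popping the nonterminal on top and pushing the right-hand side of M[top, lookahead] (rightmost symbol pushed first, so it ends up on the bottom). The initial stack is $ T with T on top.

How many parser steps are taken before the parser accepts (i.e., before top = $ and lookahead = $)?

12

step 1: stack=$ T  input=b x e b e $  — expand T -> b T' P
step 2: stack=$ P T' b  input=b x e b e $  — match b
step 3: stack=$ P T'  input=x e b e $  — expand T' -> λ
step 4: stack=$ P  input=x e b e $  — expand P -> U' T
step 5: stack=$ T U'  input=x e b e $  — expand U' -> x e
step 6: stack=$ T e x  input=x e b e $  — match x
step 7: stack=$ T e  input=e b e $  — match e
step 8: stack=$ T  input=b e $  — expand T -> b T' P
step 9: stack=$ P T' b  input=b e $  — match b
step 10: stack=$ P T'  input=e $  — expand T' -> λ
step 11: stack=$ P  input=e $  — expand P -> e
step 12: stack=$ e  input=e $  — match e
Accept reached after 12 steps.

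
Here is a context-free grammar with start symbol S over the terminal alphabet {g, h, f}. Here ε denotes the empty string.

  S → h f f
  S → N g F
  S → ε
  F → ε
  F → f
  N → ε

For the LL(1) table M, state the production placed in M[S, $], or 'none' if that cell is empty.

S → ε

FIRST(F) = {ε, f}
FIRST(N) = {ε}
FIRST(S) = {ε, g, h}  (via N g F)
FOLLOW(S) includes $ since S is the start symbol.
FOLLOW(S): S appears on no right-hand side. Thus FOLLOW(S) = {$}.
For S → h f f: FIRST(h f f) = {h}, so it goes in M[S, t] for t ∈ {h}.
For S → N g F: FIRST(N g F) = {g}, so it goes in M[S, t] for t ∈ {g}.
For S → ε: FIRST(ε) = {ε}, so it goes in M[S, t] for t ∈ {}; since ε ∈ FIRST, also for every t ∈ FOLLOW(S) = {$}.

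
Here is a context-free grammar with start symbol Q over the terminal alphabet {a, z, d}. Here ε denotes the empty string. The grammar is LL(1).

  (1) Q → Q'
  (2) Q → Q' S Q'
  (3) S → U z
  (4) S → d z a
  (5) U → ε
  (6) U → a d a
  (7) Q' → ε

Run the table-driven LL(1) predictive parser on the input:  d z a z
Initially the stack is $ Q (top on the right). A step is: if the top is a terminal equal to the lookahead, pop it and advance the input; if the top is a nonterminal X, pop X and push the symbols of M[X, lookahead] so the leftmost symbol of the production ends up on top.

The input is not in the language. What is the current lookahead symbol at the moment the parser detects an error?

     Stack       Input      Action
  1  $ Q         d z a z $  expand Q → Q' S Q'
  2  $ Q' S Q'   d z a z $  expand Q' → ε
  3  $ Q' S      d z a z $  expand S → d z a
  4  $ Q' a z d  d z a z $  match d
  5  $ Q' a z    z a z $    match z
  6  $ Q' a      a z $      match a
  7  $ Q'        z $        expand Q' → ε
  8  $           z $        error: stack empty but input remains

z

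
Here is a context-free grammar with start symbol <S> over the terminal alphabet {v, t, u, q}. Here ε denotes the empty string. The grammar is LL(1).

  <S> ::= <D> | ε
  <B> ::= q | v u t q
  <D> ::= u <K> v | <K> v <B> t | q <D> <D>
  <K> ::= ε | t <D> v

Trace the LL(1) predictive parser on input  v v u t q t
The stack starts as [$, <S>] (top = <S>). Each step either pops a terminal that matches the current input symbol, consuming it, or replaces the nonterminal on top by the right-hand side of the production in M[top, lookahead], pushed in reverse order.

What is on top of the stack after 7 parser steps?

t

step 1: stack=$ <S>  input=v v u t q t $  — expand <S> ::= <D>
step 2: stack=$ <D>  input=v v u t q t $  — expand <D> ::= <K> v <B> t
step 3: stack=$ t <B> v <K>  input=v v u t q t $  — expand <K> ::= ε
step 4: stack=$ t <B> v  input=v v u t q t $  — match v
step 5: stack=$ t <B>  input=v u t q t $  — expand <B> ::= v u t q
step 6: stack=$ t q t u v  input=v u t q t $  — match v
step 7: stack=$ t q t u  input=u t q t $  — match u
Stack after step 7: $ t q t (top = t).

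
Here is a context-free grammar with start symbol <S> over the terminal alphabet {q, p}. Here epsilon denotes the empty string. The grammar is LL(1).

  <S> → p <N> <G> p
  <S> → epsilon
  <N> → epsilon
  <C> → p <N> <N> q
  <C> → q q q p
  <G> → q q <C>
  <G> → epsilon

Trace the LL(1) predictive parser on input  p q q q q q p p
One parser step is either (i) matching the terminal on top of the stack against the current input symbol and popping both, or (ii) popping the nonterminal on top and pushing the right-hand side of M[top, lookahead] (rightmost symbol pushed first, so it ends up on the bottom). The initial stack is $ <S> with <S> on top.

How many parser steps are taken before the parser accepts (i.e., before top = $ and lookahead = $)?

      Stack          Input              Action
   1  $ <S>          p q q q q q p p $  expand <S> → p <N> <G> p
   2  $ p <G> <N> p  p q q q q q p p $  match p
   3  $ p <G> <N>    q q q q q p p $    expand <N> → epsilon
   4  $ p <G>        q q q q q p p $    expand <G> → q q <C>
   5  $ p <C> q q    q q q q q p p $    match q
   6  $ p <C> q      q q q q p p $      match q
   7  $ p <C>        q q q p p $        expand <C> → q q q p
   8  $ p p q q q    q q q p p $        match q
   9  $ p p q q      q q p p $          match q
  10  $ p p q        q p p $            match q
  11  $ p p          p p $              match p
  12  $ p            p $                match p
Accept reached after 12 steps.

12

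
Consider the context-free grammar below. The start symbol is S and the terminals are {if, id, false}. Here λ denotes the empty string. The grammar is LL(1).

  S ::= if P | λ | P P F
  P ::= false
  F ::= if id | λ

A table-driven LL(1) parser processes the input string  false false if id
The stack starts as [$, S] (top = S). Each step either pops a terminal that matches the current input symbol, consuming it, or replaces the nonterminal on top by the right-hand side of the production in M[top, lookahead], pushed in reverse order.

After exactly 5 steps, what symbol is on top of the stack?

F

     Stack        Input                Action
  1  $ S          false false if id $  expand S ::= P P F
  2  $ F P P      false false if id $  expand P ::= false
  3  $ F P false  false false if id $  match false
  4  $ F P        false if id $        expand P ::= false
  5  $ F false    false if id $        match false
Stack after step 5: $ F (top = F).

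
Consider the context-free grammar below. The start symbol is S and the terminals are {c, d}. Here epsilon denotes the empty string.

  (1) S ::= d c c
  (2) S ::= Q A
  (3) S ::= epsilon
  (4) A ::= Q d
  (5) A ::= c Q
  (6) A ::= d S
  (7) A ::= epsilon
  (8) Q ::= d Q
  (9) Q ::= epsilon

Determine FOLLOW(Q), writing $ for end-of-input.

FIRST(Q) = {epsilon, d}
FIRST(A) = {epsilon, c, d}  (via Q d)
FIRST(S) = {epsilon, c, d}  (via Q A)
FOLLOW(S) includes $ since S is the start symbol.
FOLLOW(S): in A::=d S, the suffix after S is empty, so FOLLOW(S) ⊇ FOLLOW(A) = {$}. Thus FOLLOW(S) = {$}.
FOLLOW(A): in S::=Q A, the suffix after A is empty, so FOLLOW(A) ⊇ FOLLOW(S) = {$}. Thus FOLLOW(A) = {$}.
FOLLOW(Q): in S::=Q A, Q is followed by A with FIRST {epsilon, c, d}; in S::=Q A, the suffix after Q is nullable, so FOLLOW(Q) ⊇ FOLLOW(S) = {$}; in A::=Q d, Q is followed by d with FIRST {d}; in A::=c Q, the suffix after Q is empty, so FOLLOW(Q) ⊇ FOLLOW(A) = {$}; in Q::=d Q, the suffix after Q is empty (adds nothing new). Thus FOLLOW(Q) = {$, c, d}.

{$, c, d}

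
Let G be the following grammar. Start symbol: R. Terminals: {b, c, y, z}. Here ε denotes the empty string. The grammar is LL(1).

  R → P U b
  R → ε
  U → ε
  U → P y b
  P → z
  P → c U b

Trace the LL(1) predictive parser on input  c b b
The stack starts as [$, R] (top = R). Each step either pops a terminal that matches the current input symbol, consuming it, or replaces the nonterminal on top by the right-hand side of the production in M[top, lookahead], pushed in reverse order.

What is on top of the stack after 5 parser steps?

U

step 1: stack=$ R  input=c b b $  — expand R → P U b
step 2: stack=$ b U P  input=c b b $  — expand P → c U b
step 3: stack=$ b U b U c  input=c b b $  — match c
step 4: stack=$ b U b U  input=b b $  — expand U → ε
step 5: stack=$ b U b  input=b b $  — match b
Stack after step 5: $ b U (top = U).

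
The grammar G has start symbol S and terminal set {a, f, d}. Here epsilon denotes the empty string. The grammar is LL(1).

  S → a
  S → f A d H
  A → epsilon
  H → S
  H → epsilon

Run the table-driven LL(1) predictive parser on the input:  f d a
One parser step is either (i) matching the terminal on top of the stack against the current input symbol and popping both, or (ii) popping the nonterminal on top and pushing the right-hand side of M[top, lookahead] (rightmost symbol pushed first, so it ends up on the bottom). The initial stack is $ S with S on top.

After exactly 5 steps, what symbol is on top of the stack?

     Stack      Input    Action
  1  $ S        f d a $  expand S → f A d H
  2  $ H d A f  f d a $  match f
  3  $ H d A    d a $    expand A → epsilon
  4  $ H d      d a $    match d
  5  $ H        a $      expand H → S
Stack after step 5: $ S (top = S).

S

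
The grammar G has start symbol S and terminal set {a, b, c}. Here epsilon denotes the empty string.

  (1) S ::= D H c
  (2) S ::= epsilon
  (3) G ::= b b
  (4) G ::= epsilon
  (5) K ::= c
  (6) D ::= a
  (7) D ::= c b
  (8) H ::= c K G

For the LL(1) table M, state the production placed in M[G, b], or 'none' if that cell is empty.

FIRST(G) = {epsilon, b}
FIRST(K) = {c}
FIRST(D) = {a, c}
FIRST(H) = {c}
FIRST(S) = {epsilon, a, c}  (via D H c)
FOLLOW(S) includes $ since S is the start symbol.
FOLLOW(H): in S::=D H c, H is followed by c with FIRST {c}. Thus FOLLOW(H) = {c}.
FOLLOW(G): in H::=c K G, the suffix after G is empty, so FOLLOW(G) ⊇ FOLLOW(H) = {c}. Thus FOLLOW(G) = {c}.
For G ::= b b: FIRST(b b) = {b}, so it goes in M[G, t] for t ∈ {b}.
For G ::= epsilon: FIRST(epsilon) = {epsilon}, so it goes in M[G, t] for t ∈ {}; since epsilon ∈ FIRST, also for every t ∈ FOLLOW(G) = {c}.

G ::= b b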